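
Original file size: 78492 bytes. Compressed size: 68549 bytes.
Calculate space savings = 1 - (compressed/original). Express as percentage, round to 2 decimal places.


ratio = compressed/original = 68549/78492 = 0.873325
savings = 1 - ratio = 1 - 0.873325 = 0.126675
as a percentage: 0.126675 * 100 = 12.67%

Space savings = 1 - 68549/78492 = 12.67%


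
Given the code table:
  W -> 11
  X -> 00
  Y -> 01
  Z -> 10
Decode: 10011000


Decoding:
10 -> Z
01 -> Y
10 -> Z
00 -> X


Result: ZYZX


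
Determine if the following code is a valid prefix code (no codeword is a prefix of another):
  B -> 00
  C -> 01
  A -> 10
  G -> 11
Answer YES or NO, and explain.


Checking each pair (does one codeword prefix another?):
  B='00' vs C='01': no prefix
  B='00' vs A='10': no prefix
  B='00' vs G='11': no prefix
  C='01' vs B='00': no prefix
  C='01' vs A='10': no prefix
  C='01' vs G='11': no prefix
  A='10' vs B='00': no prefix
  A='10' vs C='01': no prefix
  A='10' vs G='11': no prefix
  G='11' vs B='00': no prefix
  G='11' vs C='01': no prefix
  G='11' vs A='10': no prefix
No violation found over all pairs.

YES -- this is a valid prefix code. No codeword is a prefix of any other codeword.


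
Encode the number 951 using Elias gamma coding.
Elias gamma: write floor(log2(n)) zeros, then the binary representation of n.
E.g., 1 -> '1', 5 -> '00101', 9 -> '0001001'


num_bits = floor(log2(951)) + 1 = 10
leading_zeros = num_bits - 1 = 9
binary(951) = 1110110111

Elias gamma(951) = '000000000' + '1110110111' = 0000000001110110111 (19 bits)


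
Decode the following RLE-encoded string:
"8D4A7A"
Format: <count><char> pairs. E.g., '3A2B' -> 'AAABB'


Expanding each <count><char> pair:
  8D -> 'DDDDDDDD'
  4A -> 'AAAA'
  7A -> 'AAAAAAA'

Decoded = DDDDDDDDAAAAAAAAAAA


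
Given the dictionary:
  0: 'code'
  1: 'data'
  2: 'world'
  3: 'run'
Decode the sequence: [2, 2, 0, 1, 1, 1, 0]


Look up each index in the dictionary:
  2 -> 'world'
  2 -> 'world'
  0 -> 'code'
  1 -> 'data'
  1 -> 'data'
  1 -> 'data'
  0 -> 'code'

Decoded: "world world code data data data code"


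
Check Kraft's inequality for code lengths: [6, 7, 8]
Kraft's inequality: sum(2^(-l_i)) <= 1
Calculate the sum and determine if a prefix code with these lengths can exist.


Sum = 2^(-6) + 2^(-7) + 2^(-8)
    = 0.015625 + 0.0078125 + 0.00390625
    = 7/256 = 0.02734375
Since 0.02734375 <= 1, Kraft's inequality IS satisfied.
A prefix code with these lengths CAN exist.

Kraft sum = 0.02734375. Satisfied.


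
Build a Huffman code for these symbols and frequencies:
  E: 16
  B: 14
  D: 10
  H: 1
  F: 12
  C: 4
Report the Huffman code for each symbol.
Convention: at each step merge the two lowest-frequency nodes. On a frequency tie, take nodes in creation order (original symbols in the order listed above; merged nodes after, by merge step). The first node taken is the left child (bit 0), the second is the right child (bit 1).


Huffman tree construction:
Step 1: Merge H(1) + C(4) = 5
Step 2: Merge (H+C)(5) + D(10) = 15
Step 3: Merge F(12) + B(14) = 26
Step 4: Merge ((H+C)+D)(15) + E(16) = 31
Step 5: Merge (F+B)(26) + (((H+C)+D)+E)(31) = 57
Read each symbol's code off the tree from the root (left child = 0, right child = 1).

Codes:
  E: 11 (length 2)
  B: 01 (length 2)
  D: 101 (length 3)
  H: 1000 (length 4)
  F: 00 (length 2)
  C: 1001 (length 4)
Average code length: 134/57 = 2.3509 bits/symbol


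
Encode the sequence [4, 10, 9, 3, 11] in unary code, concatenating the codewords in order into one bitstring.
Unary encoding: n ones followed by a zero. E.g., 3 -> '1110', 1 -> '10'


Encode each number as n ones followed by a terminating 0:
  4 -> 11110 (5 bits)
  10 -> 11111111110 (11 bits)
  9 -> 1111111110 (10 bits)
  3 -> 1110 (4 bits)
  11 -> 111111111110 (12 bits)
Total length = 5 + 11 + 10 + 4 + 12 = 42 bits.

Unary([4, 10, 9, 3, 11]) = 111101111111111011111111101110111111111110 (42 bits)


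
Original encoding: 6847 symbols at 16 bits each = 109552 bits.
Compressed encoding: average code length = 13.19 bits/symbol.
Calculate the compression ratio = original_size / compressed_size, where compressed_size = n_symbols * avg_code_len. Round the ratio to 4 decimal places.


original_size = n_symbols * orig_bits = 6847 * 16 = 109552 bits
compressed_size = n_symbols * avg_code_len = 6847 * 13.19 = 90311.93 bits
ratio = original_size / compressed_size = 109552 / 90311.93 = 1.213

Compression ratio = 1.213


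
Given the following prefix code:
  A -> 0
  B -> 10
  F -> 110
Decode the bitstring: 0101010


Decoding step by step:
Bits 0 -> A
Bits 10 -> B
Bits 10 -> B
Bits 10 -> B


Decoded message: ABBB


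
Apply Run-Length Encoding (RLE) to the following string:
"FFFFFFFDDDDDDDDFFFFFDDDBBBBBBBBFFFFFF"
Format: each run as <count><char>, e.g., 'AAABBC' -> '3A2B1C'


Scanning runs left to right:
  i=0: run of 'F' x 7 -> '7F'
  i=7: run of 'D' x 8 -> '8D'
  i=15: run of 'F' x 5 -> '5F'
  i=20: run of 'D' x 3 -> '3D'
  i=23: run of 'B' x 8 -> '8B'
  i=31: run of 'F' x 6 -> '6F'

RLE = 7F8D5F3D8B6F


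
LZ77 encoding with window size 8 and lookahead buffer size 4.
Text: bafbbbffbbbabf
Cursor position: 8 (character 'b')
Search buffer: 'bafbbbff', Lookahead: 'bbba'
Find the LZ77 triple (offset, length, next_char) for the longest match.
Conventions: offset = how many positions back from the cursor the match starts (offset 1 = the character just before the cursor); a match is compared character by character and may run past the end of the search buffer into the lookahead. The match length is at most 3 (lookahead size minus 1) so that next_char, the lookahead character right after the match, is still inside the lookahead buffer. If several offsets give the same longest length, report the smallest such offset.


Try each offset into the search buffer:
  offset=1 (pos 7, char 'f'): match length 0
  offset=2 (pos 6, char 'f'): match length 0
  offset=3 (pos 5, char 'b'): match length 1
  offset=4 (pos 4, char 'b'): match length 2
  offset=5 (pos 3, char 'b'): match length 3
  offset=6 (pos 2, char 'f'): match length 0
  offset=7 (pos 1, char 'a'): match length 0
  offset=8 (pos 0, char 'b'): match length 1
Longest match has length 3 at offset 5.
next_char = character at position 8 + 3 = 11 -> 'a'

Best match: offset=5, length=3 (matching 'bbb' starting at position 3)
LZ77 triple: (5, 3, 'a')


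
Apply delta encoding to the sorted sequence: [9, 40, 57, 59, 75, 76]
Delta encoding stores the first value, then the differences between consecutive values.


First value: 9
Deltas:
  40 - 9 = 31
  57 - 40 = 17
  59 - 57 = 2
  75 - 59 = 16
  76 - 75 = 1


Delta encoded: [9, 31, 17, 2, 16, 1]


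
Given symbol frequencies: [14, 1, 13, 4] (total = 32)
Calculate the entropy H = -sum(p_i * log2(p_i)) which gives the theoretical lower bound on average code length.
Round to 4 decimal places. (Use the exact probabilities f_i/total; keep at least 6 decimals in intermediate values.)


Per-symbol terms -p_i * log2(p_i) with p_i = f_i/32:
  p = 14/32 = 0.437500: log2(p) = -1.192645, -p*log2(p) = 0.521782
  p = 1/32 = 0.031250: log2(p) = -5.000000, -p*log2(p) = 0.156250
  p = 13/32 = 0.406250: log2(p) = -1.299560, -p*log2(p) = 0.527946
  p = 4/32 = 0.125000: log2(p) = -3.000000, -p*log2(p) = 0.375000
H = 0.521782 + 0.156250 + 0.527946 + 0.375000 = 1.580978

H = 1.581 bits/symbol


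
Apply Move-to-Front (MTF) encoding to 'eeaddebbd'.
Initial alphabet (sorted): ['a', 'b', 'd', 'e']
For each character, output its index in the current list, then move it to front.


MTF encoding:
'e': index 3 in ['a', 'b', 'd', 'e'] -> ['e', 'a', 'b', 'd']
'e': index 0 in ['e', 'a', 'b', 'd'] -> ['e', 'a', 'b', 'd']
'a': index 1 in ['e', 'a', 'b', 'd'] -> ['a', 'e', 'b', 'd']
'd': index 3 in ['a', 'e', 'b', 'd'] -> ['d', 'a', 'e', 'b']
'd': index 0 in ['d', 'a', 'e', 'b'] -> ['d', 'a', 'e', 'b']
'e': index 2 in ['d', 'a', 'e', 'b'] -> ['e', 'd', 'a', 'b']
'b': index 3 in ['e', 'd', 'a', 'b'] -> ['b', 'e', 'd', 'a']
'b': index 0 in ['b', 'e', 'd', 'a'] -> ['b', 'e', 'd', 'a']
'd': index 2 in ['b', 'e', 'd', 'a'] -> ['d', 'b', 'e', 'a']


Output: [3, 0, 1, 3, 0, 2, 3, 0, 2]


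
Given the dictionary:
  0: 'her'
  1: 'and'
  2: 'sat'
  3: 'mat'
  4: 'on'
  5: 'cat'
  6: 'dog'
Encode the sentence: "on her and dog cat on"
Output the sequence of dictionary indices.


Look up each word in the dictionary:
  'on' -> 4
  'her' -> 0
  'and' -> 1
  'dog' -> 6
  'cat' -> 5
  'on' -> 4

Encoded: [4, 0, 1, 6, 5, 4]


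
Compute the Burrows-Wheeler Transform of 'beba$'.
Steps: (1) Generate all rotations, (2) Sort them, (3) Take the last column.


Rotations (sorted):
  0: $beba -> last char: a
  1: a$beb -> last char: b
  2: ba$be -> last char: e
  3: beba$ -> last char: $
  4: eba$b -> last char: b


BWT = abe$b


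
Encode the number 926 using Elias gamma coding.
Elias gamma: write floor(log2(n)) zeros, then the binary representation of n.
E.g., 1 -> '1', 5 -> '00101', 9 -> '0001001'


num_bits = floor(log2(926)) + 1 = 10
leading_zeros = num_bits - 1 = 9
binary(926) = 1110011110

Elias gamma(926) = '000000000' + '1110011110' = 0000000001110011110 (19 bits)


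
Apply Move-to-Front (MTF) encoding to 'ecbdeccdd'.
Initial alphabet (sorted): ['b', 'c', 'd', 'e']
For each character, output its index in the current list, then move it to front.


MTF encoding:
'e': index 3 in ['b', 'c', 'd', 'e'] -> ['e', 'b', 'c', 'd']
'c': index 2 in ['e', 'b', 'c', 'd'] -> ['c', 'e', 'b', 'd']
'b': index 2 in ['c', 'e', 'b', 'd'] -> ['b', 'c', 'e', 'd']
'd': index 3 in ['b', 'c', 'e', 'd'] -> ['d', 'b', 'c', 'e']
'e': index 3 in ['d', 'b', 'c', 'e'] -> ['e', 'd', 'b', 'c']
'c': index 3 in ['e', 'd', 'b', 'c'] -> ['c', 'e', 'd', 'b']
'c': index 0 in ['c', 'e', 'd', 'b'] -> ['c', 'e', 'd', 'b']
'd': index 2 in ['c', 'e', 'd', 'b'] -> ['d', 'c', 'e', 'b']
'd': index 0 in ['d', 'c', 'e', 'b'] -> ['d', 'c', 'e', 'b']


Output: [3, 2, 2, 3, 3, 3, 0, 2, 0]


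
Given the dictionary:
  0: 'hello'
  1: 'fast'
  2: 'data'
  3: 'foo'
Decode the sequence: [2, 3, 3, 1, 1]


Look up each index in the dictionary:
  2 -> 'data'
  3 -> 'foo'
  3 -> 'foo'
  1 -> 'fast'
  1 -> 'fast'

Decoded: "data foo foo fast fast"


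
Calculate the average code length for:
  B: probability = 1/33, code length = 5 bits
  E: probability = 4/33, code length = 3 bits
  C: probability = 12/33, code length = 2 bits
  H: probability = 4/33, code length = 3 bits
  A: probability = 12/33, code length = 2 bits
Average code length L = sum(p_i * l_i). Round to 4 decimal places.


Weighted contributions p_i * l_i:
  B: (1/33) * 5 = 5/33
  E: (4/33) * 3 = 12/33
  C: (12/33) * 2 = 24/33
  H: (4/33) * 3 = 12/33
  A: (12/33) * 2 = 24/33
Sum = (5 + 12 + 24 + 12 + 24)/33 = 77/33

L = 77/33 = 2.3333 bits/symbol


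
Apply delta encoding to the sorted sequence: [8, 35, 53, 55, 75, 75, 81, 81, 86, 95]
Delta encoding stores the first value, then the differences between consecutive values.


First value: 8
Deltas:
  35 - 8 = 27
  53 - 35 = 18
  55 - 53 = 2
  75 - 55 = 20
  75 - 75 = 0
  81 - 75 = 6
  81 - 81 = 0
  86 - 81 = 5
  95 - 86 = 9


Delta encoded: [8, 27, 18, 2, 20, 0, 6, 0, 5, 9]


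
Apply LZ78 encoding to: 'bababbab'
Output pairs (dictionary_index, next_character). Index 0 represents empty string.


LZ78 encoding steps:
Dictionary: {0: ''}
Step 1: w='' (idx 0), next='b' -> output (0, 'b'), add 'b' as idx 1
Step 2: w='' (idx 0), next='a' -> output (0, 'a'), add 'a' as idx 2
Step 3: w='b' (idx 1), next='a' -> output (1, 'a'), add 'ba' as idx 3
Step 4: w='b' (idx 1), next='b' -> output (1, 'b'), add 'bb' as idx 4
Step 5: w='a' (idx 2), next='b' -> output (2, 'b'), add 'ab' as idx 5


Encoded: [(0, 'b'), (0, 'a'), (1, 'a'), (1, 'b'), (2, 'b')]


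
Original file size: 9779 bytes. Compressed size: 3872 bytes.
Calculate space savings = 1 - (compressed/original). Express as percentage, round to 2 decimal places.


ratio = compressed/original = 3872/9779 = 0.395951
savings = 1 - ratio = 1 - 0.395951 = 0.604049
as a percentage: 0.604049 * 100 = 60.4%

Space savings = 1 - 3872/9779 = 60.4%


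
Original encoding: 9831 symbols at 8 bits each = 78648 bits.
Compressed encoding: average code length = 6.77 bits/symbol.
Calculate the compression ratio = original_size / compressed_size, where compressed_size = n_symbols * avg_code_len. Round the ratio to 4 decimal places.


original_size = n_symbols * orig_bits = 9831 * 8 = 78648 bits
compressed_size = n_symbols * avg_code_len = 9831 * 6.77 = 66555.87 bits
ratio = original_size / compressed_size = 78648 / 66555.87 = 1.1817

Compression ratio = 1.1817


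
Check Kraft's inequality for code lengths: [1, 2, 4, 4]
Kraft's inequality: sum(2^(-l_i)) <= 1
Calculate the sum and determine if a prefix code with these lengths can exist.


Sum = 2^(-1) + 2^(-2) + 2^(-4) + 2^(-4)
    = 0.5 + 0.25 + 0.0625 + 0.0625
    = 14/16 = 0.875
Since 0.875 <= 1, Kraft's inequality IS satisfied.
A prefix code with these lengths CAN exist.

Kraft sum = 0.875. Satisfied.


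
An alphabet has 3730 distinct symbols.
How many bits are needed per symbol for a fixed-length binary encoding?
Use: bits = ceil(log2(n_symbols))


log2(3730) = 11.865
Bracket: 2^11 = 2048 < 3730 <= 2^12 = 4096
So ceil(log2(3730)) = 12

bits = ceil(log2(3730)) = ceil(11.865) = 12 bits


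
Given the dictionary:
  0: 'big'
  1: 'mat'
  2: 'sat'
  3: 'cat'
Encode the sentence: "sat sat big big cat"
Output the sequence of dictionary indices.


Look up each word in the dictionary:
  'sat' -> 2
  'sat' -> 2
  'big' -> 0
  'big' -> 0
  'cat' -> 3

Encoded: [2, 2, 0, 0, 3]


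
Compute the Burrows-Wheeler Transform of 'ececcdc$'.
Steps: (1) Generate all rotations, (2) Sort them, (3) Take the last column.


Rotations (sorted):
  0: $ececcdc -> last char: c
  1: c$ececcd -> last char: d
  2: ccdc$ece -> last char: e
  3: cdc$ecec -> last char: c
  4: ceccdc$e -> last char: e
  5: dc$ececc -> last char: c
  6: eccdc$ec -> last char: c
  7: ececcdc$ -> last char: $


BWT = cdececc$


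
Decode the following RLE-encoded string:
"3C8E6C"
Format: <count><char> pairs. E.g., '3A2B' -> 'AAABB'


Expanding each <count><char> pair:
  3C -> 'CCC'
  8E -> 'EEEEEEEE'
  6C -> 'CCCCCC'

Decoded = CCCEEEEEEEECCCCCC


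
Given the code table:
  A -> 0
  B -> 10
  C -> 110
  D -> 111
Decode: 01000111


Decoding:
0 -> A
10 -> B
0 -> A
0 -> A
111 -> D


Result: ABAAD


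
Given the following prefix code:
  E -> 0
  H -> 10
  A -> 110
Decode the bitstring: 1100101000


Decoding step by step:
Bits 110 -> A
Bits 0 -> E
Bits 10 -> H
Bits 10 -> H
Bits 0 -> E
Bits 0 -> E


Decoded message: AEHHEE


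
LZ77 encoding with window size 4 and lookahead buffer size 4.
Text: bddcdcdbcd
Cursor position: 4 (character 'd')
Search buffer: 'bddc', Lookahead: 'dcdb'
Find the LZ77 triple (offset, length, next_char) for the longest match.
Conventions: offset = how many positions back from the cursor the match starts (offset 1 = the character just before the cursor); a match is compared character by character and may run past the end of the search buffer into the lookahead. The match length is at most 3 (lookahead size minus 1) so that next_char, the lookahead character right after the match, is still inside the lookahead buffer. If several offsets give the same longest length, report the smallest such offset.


Try each offset into the search buffer:
  offset=1 (pos 3, char 'c'): match length 0
  offset=2 (pos 2, char 'd'): match length 3
  offset=3 (pos 1, char 'd'): match length 1
  offset=4 (pos 0, char 'b'): match length 0
Longest match has length 3 at offset 2.
next_char = character at position 4 + 3 = 7 -> 'b'

Best match: offset=2, length=3 (matching 'dcd' starting at position 2)
LZ77 triple: (2, 3, 'b')


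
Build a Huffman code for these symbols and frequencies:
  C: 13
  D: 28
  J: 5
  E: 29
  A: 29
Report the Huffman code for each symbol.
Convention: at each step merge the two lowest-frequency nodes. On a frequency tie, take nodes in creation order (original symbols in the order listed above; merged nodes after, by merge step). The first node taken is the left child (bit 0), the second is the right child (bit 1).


Huffman tree construction:
Step 1: Merge J(5) + C(13) = 18
Step 2: Merge (J+C)(18) + D(28) = 46
Step 3: Merge E(29) + A(29) = 58
Step 4: Merge ((J+C)+D)(46) + (E+A)(58) = 104
Read each symbol's code off the tree from the root (left child = 0, right child = 1).

Codes:
  C: 001 (length 3)
  D: 01 (length 2)
  J: 000 (length 3)
  E: 10 (length 2)
  A: 11 (length 2)
Average code length: 226/104 = 2.1731 bits/symbol


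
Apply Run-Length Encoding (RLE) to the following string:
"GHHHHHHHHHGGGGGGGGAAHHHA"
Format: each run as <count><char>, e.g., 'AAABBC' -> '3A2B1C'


Scanning runs left to right:
  i=0: run of 'G' x 1 -> '1G'
  i=1: run of 'H' x 9 -> '9H'
  i=10: run of 'G' x 8 -> '8G'
  i=18: run of 'A' x 2 -> '2A'
  i=20: run of 'H' x 3 -> '3H'
  i=23: run of 'A' x 1 -> '1A'

RLE = 1G9H8G2A3H1A


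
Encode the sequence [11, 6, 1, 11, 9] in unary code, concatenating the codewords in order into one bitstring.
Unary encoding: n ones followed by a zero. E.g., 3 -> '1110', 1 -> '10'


Encode each number as n ones followed by a terminating 0:
  11 -> 111111111110 (12 bits)
  6 -> 1111110 (7 bits)
  1 -> 10 (2 bits)
  11 -> 111111111110 (12 bits)
  9 -> 1111111110 (10 bits)
Total length = 12 + 7 + 2 + 12 + 10 = 43 bits.

Unary([11, 6, 1, 11, 9]) = 1111111111101111110101111111111101111111110 (43 bits)


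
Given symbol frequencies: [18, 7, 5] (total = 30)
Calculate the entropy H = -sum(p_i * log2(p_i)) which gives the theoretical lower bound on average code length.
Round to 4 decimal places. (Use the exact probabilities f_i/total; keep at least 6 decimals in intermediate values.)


Per-symbol terms -p_i * log2(p_i) with p_i = f_i/30:
  p = 18/30 = 0.600000: log2(p) = -0.736966, -p*log2(p) = 0.442179
  p = 7/30 = 0.233333: log2(p) = -2.099536, -p*log2(p) = 0.489892
  p = 5/30 = 0.166667: log2(p) = -2.584963, -p*log2(p) = 0.430827
H = 0.442179 + 0.489892 + 0.430827 = 1.362898

H = 1.3629 bits/symbol


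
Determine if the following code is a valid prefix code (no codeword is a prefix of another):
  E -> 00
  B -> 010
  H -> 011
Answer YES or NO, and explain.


Checking each pair (does one codeword prefix another?):
  E='00' vs B='010': no prefix
  E='00' vs H='011': no prefix
  B='010' vs E='00': no prefix
  B='010' vs H='011': no prefix
  H='011' vs E='00': no prefix
  H='011' vs B='010': no prefix
No violation found over all pairs.

YES -- this is a valid prefix code. No codeword is a prefix of any other codeword.


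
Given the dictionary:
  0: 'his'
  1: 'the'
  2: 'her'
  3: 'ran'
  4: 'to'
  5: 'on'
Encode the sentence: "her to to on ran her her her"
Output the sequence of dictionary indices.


Look up each word in the dictionary:
  'her' -> 2
  'to' -> 4
  'to' -> 4
  'on' -> 5
  'ran' -> 3
  'her' -> 2
  'her' -> 2
  'her' -> 2

Encoded: [2, 4, 4, 5, 3, 2, 2, 2]


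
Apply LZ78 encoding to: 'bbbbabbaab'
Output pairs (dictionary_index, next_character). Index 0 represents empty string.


LZ78 encoding steps:
Dictionary: {0: ''}
Step 1: w='' (idx 0), next='b' -> output (0, 'b'), add 'b' as idx 1
Step 2: w='b' (idx 1), next='b' -> output (1, 'b'), add 'bb' as idx 2
Step 3: w='b' (idx 1), next='a' -> output (1, 'a'), add 'ba' as idx 3
Step 4: w='bb' (idx 2), next='a' -> output (2, 'a'), add 'bba' as idx 4
Step 5: w='' (idx 0), next='a' -> output (0, 'a'), add 'a' as idx 5
Step 6: w='b' (idx 1), end of input -> output (1, '')


Encoded: [(0, 'b'), (1, 'b'), (1, 'a'), (2, 'a'), (0, 'a'), (1, '')]


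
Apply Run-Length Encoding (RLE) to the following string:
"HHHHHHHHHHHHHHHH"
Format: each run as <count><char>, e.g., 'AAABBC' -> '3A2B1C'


Scanning runs left to right:
  i=0: run of 'H' x 16 -> '16H'

RLE = 16H


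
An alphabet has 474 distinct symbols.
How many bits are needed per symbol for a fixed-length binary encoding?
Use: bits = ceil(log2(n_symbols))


log2(474) = 8.8887
Bracket: 2^8 = 256 < 474 <= 2^9 = 512
So ceil(log2(474)) = 9

bits = ceil(log2(474)) = ceil(8.8887) = 9 bits


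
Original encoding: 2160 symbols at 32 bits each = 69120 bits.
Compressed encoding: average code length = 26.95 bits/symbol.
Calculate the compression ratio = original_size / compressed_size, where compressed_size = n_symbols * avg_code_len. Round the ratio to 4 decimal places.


original_size = n_symbols * orig_bits = 2160 * 32 = 69120 bits
compressed_size = n_symbols * avg_code_len = 2160 * 26.95 = 58212.0 bits
ratio = original_size / compressed_size = 69120 / 58212.0 = 1.1874

Compression ratio = 1.1874


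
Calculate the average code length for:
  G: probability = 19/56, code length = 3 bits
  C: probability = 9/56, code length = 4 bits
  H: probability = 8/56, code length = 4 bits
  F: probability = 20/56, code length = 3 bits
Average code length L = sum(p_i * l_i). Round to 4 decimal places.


Weighted contributions p_i * l_i:
  G: (19/56) * 3 = 57/56
  C: (9/56) * 4 = 36/56
  H: (8/56) * 4 = 32/56
  F: (20/56) * 3 = 60/56
Sum = (57 + 36 + 32 + 60)/56 = 185/56

L = 185/56 = 3.3036 bits/symbol


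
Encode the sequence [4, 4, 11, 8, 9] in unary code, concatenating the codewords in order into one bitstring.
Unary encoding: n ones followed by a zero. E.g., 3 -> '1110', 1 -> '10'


Encode each number as n ones followed by a terminating 0:
  4 -> 11110 (5 bits)
  4 -> 11110 (5 bits)
  11 -> 111111111110 (12 bits)
  8 -> 111111110 (9 bits)
  9 -> 1111111110 (10 bits)
Total length = 5 + 5 + 12 + 9 + 10 = 41 bits.

Unary([4, 4, 11, 8, 9]) = 11110111101111111111101111111101111111110 (41 bits)


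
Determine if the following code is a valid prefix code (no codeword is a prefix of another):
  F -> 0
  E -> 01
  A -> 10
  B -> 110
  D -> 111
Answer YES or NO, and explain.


Checking each pair (does one codeword prefix another?):
  F='0' vs E='01': prefix -- VIOLATION

NO -- this is NOT a valid prefix code. F (0) is a prefix of E (01).


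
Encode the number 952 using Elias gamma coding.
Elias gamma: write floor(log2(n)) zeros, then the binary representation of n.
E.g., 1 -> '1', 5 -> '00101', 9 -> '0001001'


num_bits = floor(log2(952)) + 1 = 10
leading_zeros = num_bits - 1 = 9
binary(952) = 1110111000

Elias gamma(952) = '000000000' + '1110111000' = 0000000001110111000 (19 bits)


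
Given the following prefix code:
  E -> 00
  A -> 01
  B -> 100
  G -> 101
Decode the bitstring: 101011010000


Decoding step by step:
Bits 101 -> G
Bits 01 -> A
Bits 101 -> G
Bits 00 -> E
Bits 00 -> E


Decoded message: GAGEE


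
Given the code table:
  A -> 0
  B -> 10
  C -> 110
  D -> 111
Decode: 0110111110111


Decoding:
0 -> A
110 -> C
111 -> D
110 -> C
111 -> D


Result: ACDCD


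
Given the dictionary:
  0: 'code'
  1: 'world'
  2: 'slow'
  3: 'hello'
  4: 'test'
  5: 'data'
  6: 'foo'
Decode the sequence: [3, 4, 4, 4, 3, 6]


Look up each index in the dictionary:
  3 -> 'hello'
  4 -> 'test'
  4 -> 'test'
  4 -> 'test'
  3 -> 'hello'
  6 -> 'foo'

Decoded: "hello test test test hello foo"


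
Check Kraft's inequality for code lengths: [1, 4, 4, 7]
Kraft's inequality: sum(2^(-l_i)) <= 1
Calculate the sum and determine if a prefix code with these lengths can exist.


Sum = 2^(-1) + 2^(-4) + 2^(-4) + 2^(-7)
    = 0.5 + 0.0625 + 0.0625 + 0.0078125
    = 81/128 = 0.6328125
Since 0.6328125 <= 1, Kraft's inequality IS satisfied.
A prefix code with these lengths CAN exist.

Kraft sum = 0.6328125. Satisfied.


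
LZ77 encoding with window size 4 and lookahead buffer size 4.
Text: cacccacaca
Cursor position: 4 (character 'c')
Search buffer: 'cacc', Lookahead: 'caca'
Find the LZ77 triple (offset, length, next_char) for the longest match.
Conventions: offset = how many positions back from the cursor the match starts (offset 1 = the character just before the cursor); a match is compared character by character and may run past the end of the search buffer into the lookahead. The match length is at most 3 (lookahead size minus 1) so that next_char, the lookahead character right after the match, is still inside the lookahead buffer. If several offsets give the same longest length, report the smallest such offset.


Try each offset into the search buffer:
  offset=1 (pos 3, char 'c'): match length 1
  offset=2 (pos 2, char 'c'): match length 1
  offset=3 (pos 1, char 'a'): match length 0
  offset=4 (pos 0, char 'c'): match length 3
Longest match has length 3 at offset 4.
next_char = character at position 4 + 3 = 7 -> 'a'

Best match: offset=4, length=3 (matching 'cac' starting at position 0)
LZ77 triple: (4, 3, 'a')


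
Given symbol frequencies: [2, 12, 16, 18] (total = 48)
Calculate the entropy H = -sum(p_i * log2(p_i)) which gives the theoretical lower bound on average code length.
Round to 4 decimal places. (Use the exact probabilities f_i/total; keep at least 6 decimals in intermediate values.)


Per-symbol terms -p_i * log2(p_i) with p_i = f_i/48:
  p = 2/48 = 0.041667: log2(p) = -4.584963, -p*log2(p) = 0.191040
  p = 12/48 = 0.250000: log2(p) = -2.000000, -p*log2(p) = 0.500000
  p = 16/48 = 0.333333: log2(p) = -1.584963, -p*log2(p) = 0.528321
  p = 18/48 = 0.375000: log2(p) = -1.415037, -p*log2(p) = 0.530639
H = 0.191040 + 0.500000 + 0.528321 + 0.530639 = 1.750000

H = 1.75 bits/symbol


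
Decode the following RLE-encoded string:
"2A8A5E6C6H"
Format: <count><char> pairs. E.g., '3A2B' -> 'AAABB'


Expanding each <count><char> pair:
  2A -> 'AA'
  8A -> 'AAAAAAAA'
  5E -> 'EEEEE'
  6C -> 'CCCCCC'
  6H -> 'HHHHHH'

Decoded = AAAAAAAAAAEEEEECCCCCCHHHHHH


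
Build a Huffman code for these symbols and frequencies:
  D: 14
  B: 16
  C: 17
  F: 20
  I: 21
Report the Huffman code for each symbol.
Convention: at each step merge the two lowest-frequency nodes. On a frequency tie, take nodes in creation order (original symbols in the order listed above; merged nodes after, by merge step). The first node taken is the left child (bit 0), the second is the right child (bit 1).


Huffman tree construction:
Step 1: Merge D(14) + B(16) = 30
Step 2: Merge C(17) + F(20) = 37
Step 3: Merge I(21) + (D+B)(30) = 51
Step 4: Merge (C+F)(37) + (I+(D+B))(51) = 88
Read each symbol's code off the tree from the root (left child = 0, right child = 1).

Codes:
  D: 110 (length 3)
  B: 111 (length 3)
  C: 00 (length 2)
  F: 01 (length 2)
  I: 10 (length 2)
Average code length: 206/88 = 2.3409 bits/symbol


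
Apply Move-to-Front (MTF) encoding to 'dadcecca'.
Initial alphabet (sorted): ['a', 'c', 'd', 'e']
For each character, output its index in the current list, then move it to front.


MTF encoding:
'd': index 2 in ['a', 'c', 'd', 'e'] -> ['d', 'a', 'c', 'e']
'a': index 1 in ['d', 'a', 'c', 'e'] -> ['a', 'd', 'c', 'e']
'd': index 1 in ['a', 'd', 'c', 'e'] -> ['d', 'a', 'c', 'e']
'c': index 2 in ['d', 'a', 'c', 'e'] -> ['c', 'd', 'a', 'e']
'e': index 3 in ['c', 'd', 'a', 'e'] -> ['e', 'c', 'd', 'a']
'c': index 1 in ['e', 'c', 'd', 'a'] -> ['c', 'e', 'd', 'a']
'c': index 0 in ['c', 'e', 'd', 'a'] -> ['c', 'e', 'd', 'a']
'a': index 3 in ['c', 'e', 'd', 'a'] -> ['a', 'c', 'e', 'd']


Output: [2, 1, 1, 2, 3, 1, 0, 3]


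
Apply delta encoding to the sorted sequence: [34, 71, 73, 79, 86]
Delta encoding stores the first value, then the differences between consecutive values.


First value: 34
Deltas:
  71 - 34 = 37
  73 - 71 = 2
  79 - 73 = 6
  86 - 79 = 7


Delta encoded: [34, 37, 2, 6, 7]


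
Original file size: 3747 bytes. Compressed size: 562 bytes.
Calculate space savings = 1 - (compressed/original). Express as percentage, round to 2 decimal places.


ratio = compressed/original = 562/3747 = 0.149987
savings = 1 - ratio = 1 - 0.149987 = 0.850013
as a percentage: 0.850013 * 100 = 85.0%

Space savings = 1 - 562/3747 = 85.0%


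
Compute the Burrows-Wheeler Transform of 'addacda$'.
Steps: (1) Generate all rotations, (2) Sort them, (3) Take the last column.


Rotations (sorted):
  0: $addacda -> last char: a
  1: a$addacd -> last char: d
  2: acda$add -> last char: d
  3: addacda$ -> last char: $
  4: cda$adda -> last char: a
  5: da$addac -> last char: c
  6: dacda$ad -> last char: d
  7: ddacda$a -> last char: a


BWT = add$acda


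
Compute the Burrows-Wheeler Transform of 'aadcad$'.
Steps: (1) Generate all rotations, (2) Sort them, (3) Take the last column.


Rotations (sorted):
  0: $aadcad -> last char: d
  1: aadcad$ -> last char: $
  2: ad$aadc -> last char: c
  3: adcad$a -> last char: a
  4: cad$aad -> last char: d
  5: d$aadca -> last char: a
  6: dcad$aa -> last char: a


BWT = d$cadaa


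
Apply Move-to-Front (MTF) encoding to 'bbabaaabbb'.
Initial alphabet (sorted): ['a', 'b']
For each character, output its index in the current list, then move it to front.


MTF encoding:
'b': index 1 in ['a', 'b'] -> ['b', 'a']
'b': index 0 in ['b', 'a'] -> ['b', 'a']
'a': index 1 in ['b', 'a'] -> ['a', 'b']
'b': index 1 in ['a', 'b'] -> ['b', 'a']
'a': index 1 in ['b', 'a'] -> ['a', 'b']
'a': index 0 in ['a', 'b'] -> ['a', 'b']
'a': index 0 in ['a', 'b'] -> ['a', 'b']
'b': index 1 in ['a', 'b'] -> ['b', 'a']
'b': index 0 in ['b', 'a'] -> ['b', 'a']
'b': index 0 in ['b', 'a'] -> ['b', 'a']


Output: [1, 0, 1, 1, 1, 0, 0, 1, 0, 0]


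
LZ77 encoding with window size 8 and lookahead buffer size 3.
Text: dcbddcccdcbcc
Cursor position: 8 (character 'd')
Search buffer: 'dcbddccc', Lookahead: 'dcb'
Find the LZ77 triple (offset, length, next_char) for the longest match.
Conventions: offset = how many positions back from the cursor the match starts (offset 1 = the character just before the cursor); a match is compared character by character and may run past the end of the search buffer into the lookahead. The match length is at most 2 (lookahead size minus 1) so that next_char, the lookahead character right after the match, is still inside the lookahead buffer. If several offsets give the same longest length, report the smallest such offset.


Try each offset into the search buffer:
  offset=1 (pos 7, char 'c'): match length 0
  offset=2 (pos 6, char 'c'): match length 0
  offset=3 (pos 5, char 'c'): match length 0
  offset=4 (pos 4, char 'd'): match length 2
  offset=5 (pos 3, char 'd'): match length 1
  offset=6 (pos 2, char 'b'): match length 0
  offset=7 (pos 1, char 'c'): match length 0
  offset=8 (pos 0, char 'd'): match length 2
Longest match has length 2, found at offsets 4, 8; take the smallest, offset 4.
next_char = character at position 8 + 2 = 10 -> 'b'

Best match: offset=4, length=2 (matching 'dc' starting at position 4)
LZ77 triple: (4, 2, 'b')


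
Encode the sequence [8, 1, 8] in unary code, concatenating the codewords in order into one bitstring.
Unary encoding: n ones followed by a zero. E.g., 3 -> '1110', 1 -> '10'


Encode each number as n ones followed by a terminating 0:
  8 -> 111111110 (9 bits)
  1 -> 10 (2 bits)
  8 -> 111111110 (9 bits)
Total length = 9 + 2 + 9 = 20 bits.

Unary([8, 1, 8]) = 11111111010111111110 (20 bits)


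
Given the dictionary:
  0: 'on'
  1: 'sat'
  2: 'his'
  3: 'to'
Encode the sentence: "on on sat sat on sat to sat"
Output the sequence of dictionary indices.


Look up each word in the dictionary:
  'on' -> 0
  'on' -> 0
  'sat' -> 1
  'sat' -> 1
  'on' -> 0
  'sat' -> 1
  'to' -> 3
  'sat' -> 1

Encoded: [0, 0, 1, 1, 0, 1, 3, 1]


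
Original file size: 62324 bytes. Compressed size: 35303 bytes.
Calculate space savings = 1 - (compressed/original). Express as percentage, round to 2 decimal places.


ratio = compressed/original = 35303/62324 = 0.566443
savings = 1 - ratio = 1 - 0.566443 = 0.433557
as a percentage: 0.433557 * 100 = 43.36%

Space savings = 1 - 35303/62324 = 43.36%


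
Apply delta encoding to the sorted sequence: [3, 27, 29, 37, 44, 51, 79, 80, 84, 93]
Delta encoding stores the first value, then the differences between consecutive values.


First value: 3
Deltas:
  27 - 3 = 24
  29 - 27 = 2
  37 - 29 = 8
  44 - 37 = 7
  51 - 44 = 7
  79 - 51 = 28
  80 - 79 = 1
  84 - 80 = 4
  93 - 84 = 9


Delta encoded: [3, 24, 2, 8, 7, 7, 28, 1, 4, 9]


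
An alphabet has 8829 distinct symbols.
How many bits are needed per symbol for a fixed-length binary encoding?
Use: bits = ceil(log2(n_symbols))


log2(8829) = 13.108
Bracket: 2^13 = 8192 < 8829 <= 2^14 = 16384
So ceil(log2(8829)) = 14

bits = ceil(log2(8829)) = ceil(13.108) = 14 bits


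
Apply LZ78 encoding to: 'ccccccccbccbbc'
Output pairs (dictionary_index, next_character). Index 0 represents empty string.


LZ78 encoding steps:
Dictionary: {0: ''}
Step 1: w='' (idx 0), next='c' -> output (0, 'c'), add 'c' as idx 1
Step 2: w='c' (idx 1), next='c' -> output (1, 'c'), add 'cc' as idx 2
Step 3: w='cc' (idx 2), next='c' -> output (2, 'c'), add 'ccc' as idx 3
Step 4: w='cc' (idx 2), next='b' -> output (2, 'b'), add 'ccb' as idx 4
Step 5: w='ccb' (idx 4), next='b' -> output (4, 'b'), add 'ccbb' as idx 5
Step 6: w='c' (idx 1), end of input -> output (1, '')


Encoded: [(0, 'c'), (1, 'c'), (2, 'c'), (2, 'b'), (4, 'b'), (1, '')]


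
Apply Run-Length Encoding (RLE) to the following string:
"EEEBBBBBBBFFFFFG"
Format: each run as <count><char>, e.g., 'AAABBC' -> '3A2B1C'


Scanning runs left to right:
  i=0: run of 'E' x 3 -> '3E'
  i=3: run of 'B' x 7 -> '7B'
  i=10: run of 'F' x 5 -> '5F'
  i=15: run of 'G' x 1 -> '1G'

RLE = 3E7B5F1G


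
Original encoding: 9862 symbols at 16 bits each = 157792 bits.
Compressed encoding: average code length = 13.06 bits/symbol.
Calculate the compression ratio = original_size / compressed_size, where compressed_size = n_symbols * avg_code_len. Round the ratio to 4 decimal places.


original_size = n_symbols * orig_bits = 9862 * 16 = 157792 bits
compressed_size = n_symbols * avg_code_len = 9862 * 13.06 = 128797.72 bits
ratio = original_size / compressed_size = 157792 / 128797.72 = 1.2251

Compression ratio = 1.2251


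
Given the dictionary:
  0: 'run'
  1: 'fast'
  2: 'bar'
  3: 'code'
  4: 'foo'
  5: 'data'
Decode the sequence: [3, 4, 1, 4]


Look up each index in the dictionary:
  3 -> 'code'
  4 -> 'foo'
  1 -> 'fast'
  4 -> 'foo'

Decoded: "code foo fast foo"


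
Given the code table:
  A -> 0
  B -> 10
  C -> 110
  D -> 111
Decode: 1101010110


Decoding:
110 -> C
10 -> B
10 -> B
110 -> C


Result: CBBC


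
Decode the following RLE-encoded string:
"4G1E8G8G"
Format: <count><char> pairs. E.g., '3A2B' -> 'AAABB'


Expanding each <count><char> pair:
  4G -> 'GGGG'
  1E -> 'E'
  8G -> 'GGGGGGGG'
  8G -> 'GGGGGGGG'

Decoded = GGGGEGGGGGGGGGGGGGGGG


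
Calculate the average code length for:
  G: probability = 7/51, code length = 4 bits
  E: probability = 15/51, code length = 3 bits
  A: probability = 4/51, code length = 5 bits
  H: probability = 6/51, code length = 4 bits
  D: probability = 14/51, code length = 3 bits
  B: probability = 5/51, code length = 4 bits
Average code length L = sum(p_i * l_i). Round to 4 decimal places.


Weighted contributions p_i * l_i:
  G: (7/51) * 4 = 28/51
  E: (15/51) * 3 = 45/51
  A: (4/51) * 5 = 20/51
  H: (6/51) * 4 = 24/51
  D: (14/51) * 3 = 42/51
  B: (5/51) * 4 = 20/51
Sum = (28 + 45 + 20 + 24 + 42 + 20)/51 = 179/51

L = 179/51 = 3.5098 bits/symbol


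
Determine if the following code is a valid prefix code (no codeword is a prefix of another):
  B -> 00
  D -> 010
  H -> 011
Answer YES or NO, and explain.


Checking each pair (does one codeword prefix another?):
  B='00' vs D='010': no prefix
  B='00' vs H='011': no prefix
  D='010' vs B='00': no prefix
  D='010' vs H='011': no prefix
  H='011' vs B='00': no prefix
  H='011' vs D='010': no prefix
No violation found over all pairs.

YES -- this is a valid prefix code. No codeword is a prefix of any other codeword.


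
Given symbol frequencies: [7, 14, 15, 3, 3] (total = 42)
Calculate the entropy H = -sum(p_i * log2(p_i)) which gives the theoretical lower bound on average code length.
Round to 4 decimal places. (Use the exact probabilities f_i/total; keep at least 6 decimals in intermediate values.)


Per-symbol terms -p_i * log2(p_i) with p_i = f_i/42:
  p = 7/42 = 0.166667: log2(p) = -2.584963, -p*log2(p) = 0.430827
  p = 14/42 = 0.333333: log2(p) = -1.584963, -p*log2(p) = 0.528321
  p = 15/42 = 0.357143: log2(p) = -1.485427, -p*log2(p) = 0.530510
  p = 3/42 = 0.071429: log2(p) = -3.807355, -p*log2(p) = 0.271954
  p = 3/42 = 0.071429: log2(p) = -3.807355, -p*log2(p) = 0.271954
H = 0.430827 + 0.528321 + 0.530510 + 0.271954 + 0.271954 = 2.033566

H = 2.0336 bits/symbol


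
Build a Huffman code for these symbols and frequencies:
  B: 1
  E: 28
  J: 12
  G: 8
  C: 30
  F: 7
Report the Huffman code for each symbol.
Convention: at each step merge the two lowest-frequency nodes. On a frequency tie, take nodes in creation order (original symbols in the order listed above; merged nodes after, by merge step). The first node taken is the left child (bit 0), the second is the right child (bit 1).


Huffman tree construction:
Step 1: Merge B(1) + F(7) = 8
Step 2: Merge G(8) + (B+F)(8) = 16
Step 3: Merge J(12) + (G+(B+F))(16) = 28
Step 4: Merge E(28) + (J+(G+(B+F)))(28) = 56
Step 5: Merge C(30) + (E+(J+(G+(B+F))))(56) = 86
Read each symbol's code off the tree from the root (left child = 0, right child = 1).

Codes:
  B: 11110 (length 5)
  E: 10 (length 2)
  J: 110 (length 3)
  G: 1110 (length 4)
  C: 0 (length 1)
  F: 11111 (length 5)
Average code length: 194/86 = 2.2558 bits/symbol


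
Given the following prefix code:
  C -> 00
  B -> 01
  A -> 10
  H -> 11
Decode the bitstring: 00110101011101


Decoding step by step:
Bits 00 -> C
Bits 11 -> H
Bits 01 -> B
Bits 01 -> B
Bits 01 -> B
Bits 11 -> H
Bits 01 -> B


Decoded message: CHBBBHB


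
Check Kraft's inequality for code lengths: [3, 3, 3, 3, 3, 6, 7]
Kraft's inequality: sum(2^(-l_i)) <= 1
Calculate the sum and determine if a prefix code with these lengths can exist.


Sum = 2^(-3) + 2^(-3) + 2^(-3) + 2^(-3) + 2^(-3) + 2^(-6) + 2^(-7)
    = 0.125 + 0.125 + 0.125 + 0.125 + 0.125 + 0.015625 + 0.0078125
    = 83/128 = 0.6484375
Since 0.6484375 <= 1, Kraft's inequality IS satisfied.
A prefix code with these lengths CAN exist.

Kraft sum = 0.6484375. Satisfied.


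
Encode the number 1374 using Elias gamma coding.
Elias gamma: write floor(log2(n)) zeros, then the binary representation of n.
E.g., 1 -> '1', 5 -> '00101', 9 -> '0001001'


num_bits = floor(log2(1374)) + 1 = 11
leading_zeros = num_bits - 1 = 10
binary(1374) = 10101011110

Elias gamma(1374) = '0000000000' + '10101011110' = 000000000010101011110 (21 bits)


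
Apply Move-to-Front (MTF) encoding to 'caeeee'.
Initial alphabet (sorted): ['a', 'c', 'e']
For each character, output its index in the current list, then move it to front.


MTF encoding:
'c': index 1 in ['a', 'c', 'e'] -> ['c', 'a', 'e']
'a': index 1 in ['c', 'a', 'e'] -> ['a', 'c', 'e']
'e': index 2 in ['a', 'c', 'e'] -> ['e', 'a', 'c']
'e': index 0 in ['e', 'a', 'c'] -> ['e', 'a', 'c']
'e': index 0 in ['e', 'a', 'c'] -> ['e', 'a', 'c']
'e': index 0 in ['e', 'a', 'c'] -> ['e', 'a', 'c']


Output: [1, 1, 2, 0, 0, 0]


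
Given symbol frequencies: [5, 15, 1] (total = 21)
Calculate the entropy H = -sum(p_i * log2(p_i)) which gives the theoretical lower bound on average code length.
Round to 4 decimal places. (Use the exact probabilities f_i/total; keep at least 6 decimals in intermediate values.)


Per-symbol terms -p_i * log2(p_i) with p_i = f_i/21:
  p = 5/21 = 0.238095: log2(p) = -2.070389, -p*log2(p) = 0.492950
  p = 15/21 = 0.714286: log2(p) = -0.485427, -p*log2(p) = 0.346733
  p = 1/21 = 0.047619: log2(p) = -4.392317, -p*log2(p) = 0.209158
H = 0.492950 + 0.346733 + 0.209158 = 1.048841

H = 1.0488 bits/symbol


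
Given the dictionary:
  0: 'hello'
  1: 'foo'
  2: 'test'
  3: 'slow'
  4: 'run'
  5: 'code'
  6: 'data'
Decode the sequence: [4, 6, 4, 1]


Look up each index in the dictionary:
  4 -> 'run'
  6 -> 'data'
  4 -> 'run'
  1 -> 'foo'

Decoded: "run data run foo"


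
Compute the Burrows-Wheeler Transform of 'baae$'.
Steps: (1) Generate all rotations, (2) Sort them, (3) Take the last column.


Rotations (sorted):
  0: $baae -> last char: e
  1: aae$b -> last char: b
  2: ae$ba -> last char: a
  3: baae$ -> last char: $
  4: e$baa -> last char: a


BWT = eba$a
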